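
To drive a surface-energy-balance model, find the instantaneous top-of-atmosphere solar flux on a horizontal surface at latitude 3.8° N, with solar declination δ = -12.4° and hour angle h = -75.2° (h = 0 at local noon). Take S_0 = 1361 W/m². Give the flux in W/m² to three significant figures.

cos θ_z = sin ϕ sin δ + cos ϕ cos δ cos h = -0.014231 + 0.248938 = 0.234707.
Flux = S_0 · cos θ_z = 1361 × 0.234707 = 319.4 W/m².

319 W/m²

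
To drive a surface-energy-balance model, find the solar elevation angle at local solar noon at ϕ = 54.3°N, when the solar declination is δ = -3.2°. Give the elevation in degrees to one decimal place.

32.5°

At local noon the hour angle is zero, so the zenith angle equals |ϕ − δ| = |+54.3° − (-3.200°)| = 57.500°.
Elevation = 90° − 57.500° = 32.5°.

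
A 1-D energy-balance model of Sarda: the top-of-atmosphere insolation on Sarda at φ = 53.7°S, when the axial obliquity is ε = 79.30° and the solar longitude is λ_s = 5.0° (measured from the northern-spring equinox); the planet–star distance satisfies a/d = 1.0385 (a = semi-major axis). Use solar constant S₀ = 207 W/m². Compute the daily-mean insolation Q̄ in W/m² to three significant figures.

Q̄ ≈ 34.5 W/m²

Solar declination: sin δ = sin ε · sin λ_s = sin 79.30° × sin 5.0° = 0.08564, so δ = +4.913°.
cos H₀ = −tan(-53.7°) tan(+4.913°) = 0.1170, H₀ = 1.4535 rad.
Bracket: H₀ sin φ sin δ + cos φ cos δ sin H₀ = 1.4535×-0.80593×0.08564 + 0.59201×0.99633×0.99313 = -0.100320 + 0.585785 = 0.485465.
Inverse-square distance factor (a/d)² = 1.0385² = 1.078482.
Q̄ = (S₀/π) × 1.078482 × [bracket] = (207/π) × 1.078482 × 0.485465 = 34.50 W/m².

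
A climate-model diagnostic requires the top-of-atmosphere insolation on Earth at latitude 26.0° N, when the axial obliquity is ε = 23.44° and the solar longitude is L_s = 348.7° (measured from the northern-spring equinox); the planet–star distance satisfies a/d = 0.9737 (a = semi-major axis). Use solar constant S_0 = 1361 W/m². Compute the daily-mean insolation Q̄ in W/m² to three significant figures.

Q̄ ≈ 346 W/m²

Solar declination: sin δ = sin ε · sin L_s = sin 23.44° × sin 348.7° = -0.07795, so δ = -4.470°.
cos h₀ = −tan(+26.0°) tan(-4.470°) = 0.0381, h₀ = 1.5327 rad.
Bracket: h₀ sin ϕ sin δ + cos ϕ cos δ sin h₀ = 1.5327×0.43837×-0.07795 + 0.89879×0.99696×0.99927 = -0.052374 + 0.895404 = 0.843030.
Inverse-square distance factor (a/d)² = 0.9737² = 0.948092.
Q̄ = (S_0/π) × 0.948092 × [bracket] = (1361/π) × 0.948092 × 0.843030 = 346.3 W/m².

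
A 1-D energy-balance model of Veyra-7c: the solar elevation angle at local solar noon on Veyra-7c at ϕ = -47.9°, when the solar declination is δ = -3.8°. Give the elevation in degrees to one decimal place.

At local noon the hour angle is zero, so the zenith angle equals |ϕ − δ| = |-47.9° − (-3.800°)| = 44.100°.
Elevation = 90° − 44.100° = 45.9°.

45.9°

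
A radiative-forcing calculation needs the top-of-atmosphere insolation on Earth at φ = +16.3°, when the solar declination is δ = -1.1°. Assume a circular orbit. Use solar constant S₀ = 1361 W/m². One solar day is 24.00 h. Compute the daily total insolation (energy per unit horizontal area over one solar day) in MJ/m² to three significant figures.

35.6 MJ/m²

cos H₀ = −tan(+16.3°) tan(-1.100°) = 0.0056, H₀ = 1.5652 rad.
Bracket: H₀ sin φ sin δ + cos φ cos δ sin H₀ = 1.5652×0.28067×-0.01920 + 0.95981×0.99982×0.99998 = -0.008435 + 0.959618 = 0.951183.
Q̄ = (S₀/π) × [bracket] = (1361/π) × 0.951183 = 412.07 W/m².
Daily total = Q̄ × 24.00 h × 3600 s/h = 412.07 × 24.00 × 3600 / 10⁶ = 35.60 MJ/m².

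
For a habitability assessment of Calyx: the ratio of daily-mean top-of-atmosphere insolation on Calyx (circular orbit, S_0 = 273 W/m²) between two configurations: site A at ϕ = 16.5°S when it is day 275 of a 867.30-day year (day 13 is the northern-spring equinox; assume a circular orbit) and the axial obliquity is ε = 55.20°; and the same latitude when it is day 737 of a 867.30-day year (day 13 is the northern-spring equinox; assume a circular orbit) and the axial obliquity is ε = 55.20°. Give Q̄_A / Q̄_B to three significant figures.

Q̄_A / Q̄_B ≈ 0.290

— Configuration A (ϕ=-16.5°):
Solar longitude: L_s = 360° × (275 − 13)/867.30 = 108.751°.
sin δ = sin 55.20° × sin 108.751° = 0.77756, so δ = +51.038°.
cos h₀ = −tan(-16.5°) tan(+51.038°) = 0.3663, h₀ = 1.1958 rad.
Bracket: h₀ sin ϕ sin δ + cos ϕ cos δ sin h₀ = 1.1958×-0.28402×0.77756 + 0.95882×0.62880×0.93050 = -0.264084 + 0.561004 = 0.296920.
Q̄ = (S_0/π) × [bracket] = (273/π) × 0.296920 = 25.802 W/m².
— Configuration B (ϕ=-16.5°):
Solar longitude: L_s = 360° × (737 − 13)/867.30 = 300.519°.
sin δ = sin 55.20° × sin 300.519° = -0.70739, so δ = -45.023°.
cos h₀ = −tan(-16.5°) tan(-45.023°) = -0.2965, h₀ = 1.8718 rad.
Bracket: h₀ sin ϕ sin δ + cos ϕ cos δ sin h₀ = 1.8718×-0.28402×-0.70739 + 0.95882×0.70682×0.95505 = 0.376069 + 0.647250 = 1.023319.
Q̄ = (S_0/π) × [bracket] = (273/π) × 1.023319 = 88.925 W/m².
Ratio Q̄_A / Q̄_B = 25.802 / 88.925 = 0.2902.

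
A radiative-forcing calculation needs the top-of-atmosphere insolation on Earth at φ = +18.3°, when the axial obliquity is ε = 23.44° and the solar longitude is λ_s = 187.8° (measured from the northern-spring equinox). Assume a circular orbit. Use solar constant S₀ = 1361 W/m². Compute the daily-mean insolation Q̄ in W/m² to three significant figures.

Solar declination: sin δ = sin ε · sin λ_s = sin 23.44° × sin 187.8° = -0.05399, so δ = -3.095°.
cos H₀ = −tan(+18.3°) tan(-3.095°) = 0.0179, H₀ = 1.5529 rad.
Bracket: H₀ sin φ sin δ + cos φ cos δ sin H₀ = 1.5529×0.31399×-0.05399 + 0.94943×0.99854×0.99984 = -0.026325 + 0.947892 = 0.921567.
Q̄ = (S₀/π) × [bracket] = (1361/π) × 0.921567 = 399.2 W/m².

Q̄ ≈ 399 W/m²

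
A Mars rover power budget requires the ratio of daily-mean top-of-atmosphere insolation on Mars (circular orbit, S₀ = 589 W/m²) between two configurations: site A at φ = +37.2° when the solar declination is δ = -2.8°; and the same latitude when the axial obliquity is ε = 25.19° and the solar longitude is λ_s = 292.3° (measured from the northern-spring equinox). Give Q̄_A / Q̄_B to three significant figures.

Q̄_A / Q̄_B ≈ 1.89

— Configuration A (φ=+37.2°):
cos H₀ = −tan(+37.2°) tan(-2.800°) = 0.0371, H₀ = 1.5337 rad.
Bracket: H₀ sin φ sin δ + cos φ cos δ sin H₀ = 1.5337×0.60460×-0.04885 + 0.79653×0.99881×0.99931 = -0.045297 + 0.795033 = 0.749736.
Q̄ = (S₀/π) × [bracket] = (589/π) × 0.749736 = 140.56 W/m².
— Configuration B (φ=+37.2°):
Solar declination: sin δ = sin ε · sin λ_s = sin 25.19° × sin 292.3° = -0.39379, so δ = -23.190°.
cos H₀ = −tan(+37.2°) tan(-23.190°) = 0.3252, H₀ = 1.2396 rad.
Bracket: H₀ sin φ sin δ + cos φ cos δ sin H₀ = 1.2396×0.60460×-0.39379 + 0.79653×0.91920×0.94565 = -0.295131 + 0.692377 = 0.397246.
Q̄ = (S₀/π) × [bracket] = (589/π) × 0.397246 = 74.477 W/m².
Ratio Q̄_A / Q̄_B = 140.56 / 74.477 = 1.887.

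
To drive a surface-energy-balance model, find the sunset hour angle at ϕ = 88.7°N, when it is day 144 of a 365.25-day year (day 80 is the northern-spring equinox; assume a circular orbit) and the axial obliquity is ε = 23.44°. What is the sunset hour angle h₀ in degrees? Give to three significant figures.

Solar longitude: L_s = 360° × (144 − 80)/365.25 = 63.080°.
sin δ = sin 23.44° × sin 63.080° = 0.35468, so δ = +20.774°.
Sunrise equation: cos h₀ = −tan ϕ · tan δ = -16.7163 ≤ −1, so the Sun never sets (polar day) and h₀ = π.

h₀ = 180°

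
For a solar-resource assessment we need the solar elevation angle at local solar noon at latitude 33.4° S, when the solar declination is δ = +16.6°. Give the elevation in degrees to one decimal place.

40.0°

At local noon the hour angle is zero, so the zenith angle equals |φ − δ| = |-33.4° − (+16.600°)| = 50.000°.
Elevation = 90° − 50.000° = 40.0°.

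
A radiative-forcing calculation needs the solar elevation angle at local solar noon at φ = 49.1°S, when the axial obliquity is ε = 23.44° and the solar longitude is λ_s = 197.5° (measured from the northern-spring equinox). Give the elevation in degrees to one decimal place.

47.8°

Solar declination: sin δ = sin ε · sin λ_s = sin 23.44° × sin 197.5° = -0.11962, so δ = -6.870°.
At local noon the hour angle is zero, so the zenith angle equals |φ − δ| = |-49.1° − (-6.870°)| = 42.230°.
Elevation = 90° − 42.230° = 47.8°.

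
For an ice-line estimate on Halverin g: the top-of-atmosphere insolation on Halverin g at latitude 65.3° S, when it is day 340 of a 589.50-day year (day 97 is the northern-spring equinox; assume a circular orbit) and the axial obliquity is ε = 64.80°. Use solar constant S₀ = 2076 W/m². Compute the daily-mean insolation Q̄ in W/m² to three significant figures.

Solar longitude: λ_s = 360° × (340 − 97)/589.50 = 148.397°.
sin δ = sin 64.80° × sin 148.397° = 0.47416, so δ = +28.305°.
cos H₀ = −tan(-65.3°) tan(+28.305°) = 1.1709 ≥ 1 ⇒ polar night, H₀ = 0 and Q̄ = 0.

Q̄ ≈ 0.00 W/m²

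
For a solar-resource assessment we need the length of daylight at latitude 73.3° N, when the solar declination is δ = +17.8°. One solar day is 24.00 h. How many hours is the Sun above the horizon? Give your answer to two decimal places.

Sunrise equation: cos h₀ = −tan ϕ · tan δ = -1.0702 ≤ −1, so the Sun never sets (polar day) and h₀ = π.
Daylight = 2h₀/(2π) × 24.00 h = (3.1416/π) × 24.00 = 24.00 h.

24.00 h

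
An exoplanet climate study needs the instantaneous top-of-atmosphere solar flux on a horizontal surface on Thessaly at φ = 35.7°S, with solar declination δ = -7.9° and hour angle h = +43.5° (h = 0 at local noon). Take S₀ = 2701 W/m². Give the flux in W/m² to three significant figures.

1.79e+03 W/m²

cos θ_z = sin φ sin δ + cos φ cos δ cos h = 0.080205 + 0.583474 = 0.663679.
Flux = S₀ · cos θ_z = 2701 × 0.663679 = 1793 W/m².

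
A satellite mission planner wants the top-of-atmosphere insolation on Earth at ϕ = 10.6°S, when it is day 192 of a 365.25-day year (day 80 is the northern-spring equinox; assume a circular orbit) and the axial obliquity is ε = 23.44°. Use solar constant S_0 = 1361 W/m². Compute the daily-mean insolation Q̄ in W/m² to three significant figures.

Solar longitude: L_s = 360° × (192 − 80)/365.25 = 110.390°.
sin δ = sin 23.44° × sin 110.390° = 0.37286, so δ = +21.892°.
cos h₀ = −tan(-10.6°) tan(+21.892°) = 0.0752, h₀ = 1.4955 rad.
Bracket: h₀ sin ϕ sin δ + cos ϕ cos δ sin h₀ = 1.4955×-0.18395×0.37286 + 0.98294×0.92789×0.99717 = -0.102573 + 0.909479 = 0.806906.
Q̄ = (S_0/π) × [bracket] = (1361/π) × 0.806906 = 349.6 W/m².

Q̄ ≈ 350 W/m²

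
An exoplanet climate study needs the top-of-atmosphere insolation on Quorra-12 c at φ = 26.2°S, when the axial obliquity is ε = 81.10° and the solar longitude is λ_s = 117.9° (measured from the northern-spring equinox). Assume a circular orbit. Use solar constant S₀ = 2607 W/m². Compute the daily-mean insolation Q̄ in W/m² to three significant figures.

Solar declination: sin δ = sin ε · sin λ_s = sin 81.10° × sin 117.9° = 0.87312, so δ = +60.824°.
cos H₀ = −tan(-26.2°) tan(+60.824°) = 0.8813, H₀ = 0.4922 rad.
Bracket: H₀ sin φ sin δ + cos φ cos δ sin H₀ = 0.4922×-0.44151×0.87312 + 0.89726×0.48750×0.47256 = -0.189739 + 0.206704 = 0.016965.
Q̄ = (S₀/π) × [bracket] = (2607/π) × 0.016965 = 14.08 W/m².

Q̄ ≈ 14.1 W/m²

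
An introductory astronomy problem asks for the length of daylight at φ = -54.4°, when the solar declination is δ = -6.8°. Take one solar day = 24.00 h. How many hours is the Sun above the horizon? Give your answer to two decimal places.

13.28 h

cos H₀ = −tan φ · tan δ = −tan(-54.4°) × tan(-6.800°) = -0.1666, so H₀ = 1.7381 rad = 99.59°.
Daylight = 2H₀/(2π) × 24.00 h = (1.7381/π) × 24.00 = 13.28 h.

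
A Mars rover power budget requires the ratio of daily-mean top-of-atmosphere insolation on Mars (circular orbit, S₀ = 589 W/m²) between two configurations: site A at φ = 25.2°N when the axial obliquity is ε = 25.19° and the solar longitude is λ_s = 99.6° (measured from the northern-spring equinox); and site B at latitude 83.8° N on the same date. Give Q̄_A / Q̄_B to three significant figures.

— Configuration A (φ=+25.2°):
Solar declination: sin δ = sin ε · sin λ_s = sin 25.19° × sin 99.6° = 0.41966, so δ = +24.813°.
cos H₀ = −tan(+25.2°) tan(+24.813°) = -0.2176, H₀ = 1.7901 rad.
Bracket: H₀ sin φ sin δ + cos φ cos δ sin H₀ = 1.7901×0.42578×0.41966 + 0.90483×0.90768×0.97605 = 0.319860 + 0.801626 = 1.121486.
Q̄ = (S₀/π) × [bracket] = (589/π) × 1.121486 = 210.26 W/m².
— Configuration B (φ=+83.8°):
cos H₀ = −tan(+83.8°) tan(+24.813°) = -4.2560 ≤ −1 ⇒ polar day, H₀ = π.
Bracket: H₀ sin φ sin δ + cos φ cos δ sin H₀ = 3.1416×0.99415×0.41966 + 0.10800×0.90768×0.00000 = 1.310691 + 0.000000 = 1.310691.
Q̄ = (S₀/π) × [bracket] = (589/π) × 1.310691 = 245.73 W/m².
Ratio Q̄_A / Q̄_B = 210.26 / 245.73 = 0.8557.

Q̄_A / Q̄_B ≈ 0.856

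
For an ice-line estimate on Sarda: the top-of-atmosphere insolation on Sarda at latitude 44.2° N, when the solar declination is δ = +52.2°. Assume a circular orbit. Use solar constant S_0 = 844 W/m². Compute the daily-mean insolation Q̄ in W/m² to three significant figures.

Q̄ ≈ 465 W/m²

cos h₀ = −tan(+44.2°) tan(+52.200°) = -1.2537 ≤ −1 ⇒ polar day, h₀ = π.
Bracket: h₀ sin ϕ sin δ + cos ϕ cos δ sin h₀ = 3.1416×0.69717×0.79016 + 0.71691×0.61291×0.00000 = 1.730632 + 0.000000 = 1.730632.
Q̄ = (S_0/π) × [bracket] = (844/π) × 1.730632 = 464.9 W/m².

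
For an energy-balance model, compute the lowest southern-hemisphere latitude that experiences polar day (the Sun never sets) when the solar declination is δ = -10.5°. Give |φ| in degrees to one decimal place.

Polar day requires cos H₀ = −tan φ tan δ ≤ −1, i.e. tan φ tan δ ≥ 1.
The boundary is |tan φ| · |tan δ| = 1, so |φ| = 90° − |δ| = 90° − 10.5° = 79.5° in the southern hemisphere.

|φ| = 79.5°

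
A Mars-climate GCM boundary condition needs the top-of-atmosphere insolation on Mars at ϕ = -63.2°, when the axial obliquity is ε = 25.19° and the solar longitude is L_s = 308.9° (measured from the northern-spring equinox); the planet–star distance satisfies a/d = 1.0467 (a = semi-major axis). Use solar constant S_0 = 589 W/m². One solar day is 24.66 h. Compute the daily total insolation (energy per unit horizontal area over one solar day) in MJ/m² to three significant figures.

Solar declination: sin δ = sin ε · sin L_s = sin 25.19° × sin 308.9° = -0.33124, so δ = -19.344°.
cos h₀ = −tan(-63.2°) tan(-19.344°) = -0.6950, h₀ = 2.3392 rad.
Bracket: h₀ sin ϕ sin δ + cos ϕ cos δ sin h₀ = 2.3392×-0.89259×-0.33124 + 0.45088×0.94355×0.71904 = 0.691611 + 0.305900 = 0.997511.
Inverse-square distance factor (a/d)² = 1.0467² = 1.095581.
Q̄ = (S_0/π) × 1.095581 × [bracket] = (589/π) × 1.095581 × 0.997511 = 204.89 W/m².
Daily total = Q̄ × 24.66 h × 3600 s/h = 204.89 × 24.66 × 3600 / 10⁶ = 18.19 MJ/m².

18.2 MJ/m²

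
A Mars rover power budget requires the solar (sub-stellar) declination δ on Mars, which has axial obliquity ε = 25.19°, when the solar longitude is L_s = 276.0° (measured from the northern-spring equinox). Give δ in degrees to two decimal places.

δ = -25.04°

sin δ = sin ε · sin L_s = sin 25.19° × sin 276.0° = -0.423290.
δ = arcsin(-0.423290) = -25.04°.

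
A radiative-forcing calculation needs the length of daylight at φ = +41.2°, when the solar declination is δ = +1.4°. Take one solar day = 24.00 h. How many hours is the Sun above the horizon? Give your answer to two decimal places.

12.16 h

cos H₀ = −tan φ · tan δ = −tan(+41.2°) × tan(+1.400°) = -0.0214, so H₀ = 1.5922 rad = 91.23°.
Daylight = 2H₀/(2π) × 24.00 h = (1.5922/π) × 24.00 = 12.16 h.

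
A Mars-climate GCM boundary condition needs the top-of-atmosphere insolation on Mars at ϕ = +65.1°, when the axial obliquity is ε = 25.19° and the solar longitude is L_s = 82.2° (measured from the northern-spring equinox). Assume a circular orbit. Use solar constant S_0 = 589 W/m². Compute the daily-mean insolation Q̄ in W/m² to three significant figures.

Solar declination: sin δ = sin ε · sin L_s = sin 25.19° × sin 82.2° = 0.42168, so δ = +24.941°.
cos h₀ = −tan(+65.1°) tan(+24.941°) = -1.0019 ≤ −1 ⇒ polar day, h₀ = π.
Bracket: h₀ sin ϕ sin δ + cos ϕ cos δ sin h₀ = 3.1416×0.90704×0.42168 + 0.42104×0.90674×0.00000 = 1.201601 + 0.000000 = 1.201601.
Q̄ = (S_0/π) × [bracket] = (589/π) × 1.201601 = 225.3 W/m².

Q̄ ≈ 225 W/m²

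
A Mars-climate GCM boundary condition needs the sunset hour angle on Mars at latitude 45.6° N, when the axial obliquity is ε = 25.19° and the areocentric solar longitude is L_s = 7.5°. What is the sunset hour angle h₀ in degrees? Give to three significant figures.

h₀ = 93.3°

sin δ = sin 25.19° × sin 7.5° = 0.05555, so δ = +3.185°.
cos h₀ = −tan ϕ · tan δ = −tan(+45.6°) × tan(+3.185°) = -0.0568, so h₀ = 1.6276 rad = 93.26°.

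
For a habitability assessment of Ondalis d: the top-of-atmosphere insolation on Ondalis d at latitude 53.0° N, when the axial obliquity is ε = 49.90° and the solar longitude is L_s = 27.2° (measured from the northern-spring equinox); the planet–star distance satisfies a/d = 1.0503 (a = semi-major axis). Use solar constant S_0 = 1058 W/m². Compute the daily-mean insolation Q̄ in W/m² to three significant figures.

Q̄ ≈ 399 W/m²

Solar declination: sin δ = sin ε · sin L_s = sin 49.90° × sin 27.2° = 0.34964, so δ = +20.466°.
cos h₀ = −tan(+53.0°) tan(+20.466°) = -0.4953, h₀ = 2.0889 rad.
Bracket: h₀ sin ϕ sin δ + cos ϕ cos δ sin h₀ = 2.0889×0.79864×0.34964 + 0.60182×0.93688×0.86875 = 0.583297 + 0.489830 = 1.073127.
Inverse-square distance factor (a/d)² = 1.0503² = 1.103130.
Q̄ = (S_0/π) × 1.103130 × [bracket] = (1058/π) × 1.103130 × 1.073127 = 398.7 W/m².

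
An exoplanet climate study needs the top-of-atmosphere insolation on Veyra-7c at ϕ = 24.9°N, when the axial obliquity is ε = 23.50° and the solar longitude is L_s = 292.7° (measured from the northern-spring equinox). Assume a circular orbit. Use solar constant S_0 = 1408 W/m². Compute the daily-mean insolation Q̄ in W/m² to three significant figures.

Solar declination: sin δ = sin ε · sin L_s = sin 23.50° × sin 292.7° = -0.36786, so δ = -21.584°.
cos h₀ = −tan(+24.9°) tan(-21.584°) = 0.1836, h₀ = 1.3861 rad.
Bracket: h₀ sin ϕ sin δ + cos ϕ cos δ sin h₀ = 1.3861×0.42104×-0.36786 + 0.90704×0.92988×0.98300 = -0.214684 + 0.829100 = 0.614416.
Q̄ = (S_0/π) × [bracket] = (1408/π) × 0.614416 = 275.4 W/m².

Q̄ ≈ 275 W/m²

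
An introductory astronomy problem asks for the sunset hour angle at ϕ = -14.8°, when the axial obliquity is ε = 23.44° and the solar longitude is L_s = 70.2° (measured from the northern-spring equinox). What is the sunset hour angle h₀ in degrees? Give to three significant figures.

Solar declination: sin δ = sin ε · sin L_s = sin 23.44° × sin 70.2° = 0.37427, so δ = +21.979°.
cos h₀ = −tan ϕ · tan δ = −tan(-14.8°) × tan(+21.979°) = 0.1066, so h₀ = 1.4640 rad = 83.88°.

h₀ = 83.9°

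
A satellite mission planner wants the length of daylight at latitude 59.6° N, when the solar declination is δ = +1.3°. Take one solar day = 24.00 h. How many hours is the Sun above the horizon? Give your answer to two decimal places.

12.30 h

cos H₀ = −tan φ · tan δ = −tan(+59.6°) × tan(+1.300°) = -0.0387, so H₀ = 1.6095 rad = 92.22°.
Daylight = 2H₀/(2π) × 24.00 h = (1.6095/π) × 24.00 = 12.30 h.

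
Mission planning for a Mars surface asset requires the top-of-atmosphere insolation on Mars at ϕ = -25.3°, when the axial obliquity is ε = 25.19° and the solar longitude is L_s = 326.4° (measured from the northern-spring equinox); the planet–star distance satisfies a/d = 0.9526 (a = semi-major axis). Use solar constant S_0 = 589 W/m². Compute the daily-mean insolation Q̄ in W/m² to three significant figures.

Solar declination: sin δ = sin ε · sin L_s = sin 25.19° × sin 326.4° = -0.23554, so δ = -13.623°.
cos h₀ = −tan(-25.3°) tan(-13.623°) = -0.1146, h₀ = 1.6856 rad.
Bracket: h₀ sin ϕ sin δ + cos ϕ cos δ sin h₀ = 1.6856×-0.42736×-0.23554 + 0.90408×0.97187×0.99342 = 0.169673 + 0.872867 = 1.042540.
Inverse-square distance factor (a/d)² = 0.9526² = 0.907447.
Q̄ = (S_0/π) × 0.907447 × [bracket] = (589/π) × 0.907447 × 1.042540 = 177.4 W/m².

Q̄ ≈ 177 W/m²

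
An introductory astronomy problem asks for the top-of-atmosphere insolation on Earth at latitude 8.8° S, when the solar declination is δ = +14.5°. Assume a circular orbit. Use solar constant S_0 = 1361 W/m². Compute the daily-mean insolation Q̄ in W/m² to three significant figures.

Q̄ ≈ 389 W/m²

cos h₀ = −tan(-8.8°) tan(+14.500°) = 0.0400, h₀ = 1.5307 rad.
Bracket: h₀ sin ϕ sin δ + cos ϕ cos δ sin h₀ = 1.5307×-0.15299×0.25038 + 0.98823×0.96815×0.99920 = -0.058634 + 0.955989 = 0.897355.
Q̄ = (S_0/π) × [bracket] = (1361/π) × 0.897355 = 388.8 W/m².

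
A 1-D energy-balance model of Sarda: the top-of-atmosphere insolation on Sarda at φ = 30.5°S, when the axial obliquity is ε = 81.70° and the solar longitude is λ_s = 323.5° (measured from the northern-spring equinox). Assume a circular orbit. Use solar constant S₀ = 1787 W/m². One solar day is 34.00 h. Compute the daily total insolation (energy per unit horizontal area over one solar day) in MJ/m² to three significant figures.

Solar declination: sin δ = sin ε · sin λ_s = sin 81.70° × sin 323.5° = -0.58859, so δ = -36.057°.
cos H₀ = −tan(-30.5°) tan(-36.057°) = -0.4289, H₀ = 2.0140 rad.
Bracket: H₀ sin φ sin δ + cos φ cos δ sin H₀ = 2.0140×-0.50754×-0.58859 + 0.86163×0.80843×0.90337 = 0.601648 + 0.629258 = 1.230906.
Q̄ = (S₀/π) × [bracket] = (1787/π) × 1.230906 = 700.16 W/m².
Daily total = Q̄ × 34.00 h × 3600 s/h = 700.16 × 34.00 × 3600 / 10⁶ = 85.70 MJ/m².

85.7 MJ/m²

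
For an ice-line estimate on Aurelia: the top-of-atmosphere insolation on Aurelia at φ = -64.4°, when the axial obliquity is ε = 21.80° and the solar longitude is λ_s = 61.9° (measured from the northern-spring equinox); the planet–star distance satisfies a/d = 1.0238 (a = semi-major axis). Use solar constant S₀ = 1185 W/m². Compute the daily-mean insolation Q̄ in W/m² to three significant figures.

Q̄ ≈ 22.4 W/m²

Solar declination: sin δ = sin ε · sin λ_s = sin 21.80° × sin 61.9° = 0.32759, so δ = +19.123°.
cos H₀ = −tan(-64.4°) tan(+19.123°) = 0.7237, H₀ = 0.7617 rad.
Bracket: H₀ sin φ sin δ + cos φ cos δ sin H₀ = 0.7617×-0.90183×0.32759 + 0.43209×0.94482×0.69014 = -0.225029 + 0.281748 = 0.056719.
Inverse-square distance factor (a/d)² = 1.0238² = 1.048166.
Q̄ = (S₀/π) × 1.048166 × [bracket] = (1185/π) × 1.048166 × 0.056719 = 22.42 W/m².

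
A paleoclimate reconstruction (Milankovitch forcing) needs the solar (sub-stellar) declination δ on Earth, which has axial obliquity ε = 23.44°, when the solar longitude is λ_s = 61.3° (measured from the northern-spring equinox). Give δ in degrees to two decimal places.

δ = +20.42°

sin δ = sin ε · sin λ_s = sin 23.44° × sin 61.3° = 0.348919.
δ = arcsin(0.348919) = +20.42°.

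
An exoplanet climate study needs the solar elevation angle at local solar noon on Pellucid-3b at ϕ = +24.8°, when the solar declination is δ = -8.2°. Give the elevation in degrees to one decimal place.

At local noon the hour angle is zero, so the zenith angle equals |ϕ − δ| = |+24.8° − (-8.200°)| = 33.000°.
Elevation = 90° − 33.000° = 57.0°.

57.0°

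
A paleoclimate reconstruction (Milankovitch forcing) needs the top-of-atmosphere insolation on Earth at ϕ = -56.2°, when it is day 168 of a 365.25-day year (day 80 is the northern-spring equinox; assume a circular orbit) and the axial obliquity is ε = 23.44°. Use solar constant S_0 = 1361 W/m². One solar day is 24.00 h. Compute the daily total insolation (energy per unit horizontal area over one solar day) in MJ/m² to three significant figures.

Solar longitude: L_s = 360° × (168 − 80)/365.25 = 86.735°.
sin δ = sin 23.44° × sin 86.735° = 0.39714, so δ = +23.400°.
cos h₀ = −tan(-56.2°) tan(+23.400°) = 0.6464, h₀ = 0.8679 rad.
Bracket: h₀ sin ϕ sin δ + cos ϕ cos δ sin h₀ = 0.8679×-0.83098×0.39714 + 0.55630×0.91776×0.76299 = -0.286420 + 0.389544 = 0.103124.
Q̄ = (S_0/π) × [bracket] = (1361/π) × 0.103124 = 44.675 W/m².
Daily total = Q̄ × 24.00 h × 3600 s/h = 44.675 × 24.00 × 3600 / 10⁶ = 3.860 MJ/m².

3.86 MJ/m²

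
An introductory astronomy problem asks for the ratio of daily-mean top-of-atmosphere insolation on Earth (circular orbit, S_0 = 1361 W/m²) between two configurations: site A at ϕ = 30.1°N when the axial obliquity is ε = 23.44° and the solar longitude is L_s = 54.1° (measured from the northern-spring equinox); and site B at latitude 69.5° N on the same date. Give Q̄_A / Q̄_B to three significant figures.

Q̄_A / Q̄_B ≈ 1.14

— Configuration A (ϕ=+30.1°):
Solar declination: sin δ = sin ε · sin L_s = sin 23.44° × sin 54.1° = 0.32223, so δ = +18.798°.
cos h₀ = −tan(+30.1°) tan(+18.798°) = -0.1973, h₀ = 1.7694 rad.
Bracket: h₀ sin ϕ sin δ + cos ϕ cos δ sin h₀ = 1.7694×0.50151×0.32223 + 0.86515×0.94666×0.98034 = 0.285938 + 0.802901 = 1.088839.
Q̄ = (S_0/π) × [bracket] = (1361/π) × 1.088839 = 471.71 W/m².
— Configuration B (ϕ=+69.5°):
cos h₀ = −tan(+69.5°) tan(+18.798°) = -0.9104, h₀ = 2.7150 rad.
Bracket: h₀ sin ϕ sin δ + cos ϕ cos δ sin h₀ = 2.7150×0.93667×0.32223 + 0.35021×0.94666×0.41376 = 0.819450 + 0.137174 = 0.956624.
Q̄ = (S_0/π) × [bracket] = (1361/π) × 0.956624 = 414.43 W/m².
Ratio Q̄_A / Q̄_B = 471.71 / 414.43 = 1.138.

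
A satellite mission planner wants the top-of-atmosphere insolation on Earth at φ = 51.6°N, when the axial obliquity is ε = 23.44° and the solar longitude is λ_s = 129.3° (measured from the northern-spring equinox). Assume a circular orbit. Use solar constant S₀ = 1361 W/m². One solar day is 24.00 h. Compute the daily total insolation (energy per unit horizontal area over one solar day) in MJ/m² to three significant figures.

Solar declination: sin δ = sin ε · sin λ_s = sin 23.44° × sin 129.3° = 0.30782, so δ = +17.928°.
cos H₀ = −tan(+51.6°) tan(+17.928°) = -0.4082, H₀ = 1.9913 rad.
Bracket: H₀ sin φ sin δ + cos φ cos δ sin H₀ = 1.9913×0.78369×0.30782 + 0.62115×0.95144×0.91289 = 0.480372 + 0.539506 = 1.019878.
Q̄ = (S₀/π) × [bracket] = (1361/π) × 1.019878 = 441.83 W/m².
Daily total = Q̄ × 24.00 h × 3600 s/h = 441.83 × 24.00 × 3600 / 10⁶ = 38.17 MJ/m².

38.2 MJ/m²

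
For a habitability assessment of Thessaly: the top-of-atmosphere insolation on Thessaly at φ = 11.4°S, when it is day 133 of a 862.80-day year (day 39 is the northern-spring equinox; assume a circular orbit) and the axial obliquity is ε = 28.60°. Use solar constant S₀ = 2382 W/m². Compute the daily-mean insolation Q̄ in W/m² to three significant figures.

Solar longitude: λ_s = 360° × (133 − 39)/862.80 = 39.221°.
sin δ = sin 28.60° × sin 39.221° = 0.30268, so δ = +17.619°.
cos H₀ = −tan(-11.4°) tan(+17.619°) = 0.0640, H₀ = 1.5067 rad.
Bracket: H₀ sin φ sin δ + cos φ cos δ sin H₀ = 1.5067×-0.19766×0.30268 + 0.98027×0.95309×0.99795 = -0.090142 + 0.932370 = 0.842228.
Q̄ = (S₀/π) × [bracket] = (2382/π) × 0.842228 = 638.6 W/m².

Q̄ ≈ 639 W/m²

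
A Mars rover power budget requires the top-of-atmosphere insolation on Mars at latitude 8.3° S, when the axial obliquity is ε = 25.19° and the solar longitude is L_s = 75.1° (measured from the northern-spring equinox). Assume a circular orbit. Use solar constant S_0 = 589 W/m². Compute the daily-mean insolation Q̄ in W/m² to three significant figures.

Q̄ ≈ 152 W/m²

Solar declination: sin δ = sin ε · sin L_s = sin 25.19° × sin 75.1° = 0.41131, so δ = +24.287°.
cos h₀ = −tan(-8.3°) tan(+24.287°) = 0.0658, h₀ = 1.5049 rad.
Bracket: h₀ sin ϕ sin δ + cos ϕ cos δ sin h₀ = 1.5049×-0.14436×0.41131 + 0.98953×0.91150×0.99783 = -0.089356 + 0.899999 = 0.810643.
Q̄ = (S_0/π) × [bracket] = (589/π) × 0.810643 = 152.0 W/m².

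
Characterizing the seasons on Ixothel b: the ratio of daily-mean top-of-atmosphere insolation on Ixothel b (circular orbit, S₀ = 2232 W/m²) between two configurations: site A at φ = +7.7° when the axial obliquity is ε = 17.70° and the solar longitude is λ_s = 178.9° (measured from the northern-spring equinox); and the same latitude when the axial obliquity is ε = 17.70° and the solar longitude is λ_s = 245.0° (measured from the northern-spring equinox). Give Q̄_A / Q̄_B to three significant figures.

— Configuration A (φ=+7.7°):
Solar declination: sin δ = sin ε · sin λ_s = sin 17.70° × sin 178.9° = 0.00584, so δ = +0.334°.
cos H₀ = −tan(+7.7°) tan(+0.334°) = -0.0008, H₀ = 1.5716 rad.
Bracket: H₀ sin φ sin δ + cos φ cos δ sin H₀ = 1.5716×0.13399×0.00584 + 0.99098×0.99998×1.00000 = 0.001230 + 0.990960 = 0.992190.
Q̄ = (S₀/π) × [bracket] = (2232/π) × 0.992190 = 704.92 W/m².
— Configuration B (φ=+7.7°):
Solar declination: sin δ = sin ε · sin λ_s = sin 17.70° × sin 245.0° = -0.27555, so δ = -15.995°.
cos H₀ = −tan(+7.7°) tan(-15.995°) = 0.0388, H₀ = 1.5320 rad.
Bracket: H₀ sin φ sin δ + cos φ cos δ sin H₀ = 1.5320×0.13399×-0.27555 + 0.99098×0.96129×0.99925 = -0.056563 + 0.951905 = 0.895342.
Q̄ = (S₀/π) × [bracket] = (2232/π) × 0.895342 = 636.11 W/m².
Ratio Q̄_A / Q̄_B = 704.92 / 636.11 = 1.108.

Q̄_A / Q̄_B ≈ 1.11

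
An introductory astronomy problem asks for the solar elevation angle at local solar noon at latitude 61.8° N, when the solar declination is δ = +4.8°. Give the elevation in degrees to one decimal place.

At local noon the hour angle is zero, so the zenith angle equals |φ − δ| = |+61.8° − (+4.800°)| = 57.000°.
Elevation = 90° − 57.000° = 33.0°.

33.0°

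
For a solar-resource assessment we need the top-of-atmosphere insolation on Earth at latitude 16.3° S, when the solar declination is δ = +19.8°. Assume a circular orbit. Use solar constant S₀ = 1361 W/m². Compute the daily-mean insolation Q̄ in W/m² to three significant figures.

cos H₀ = −tan(-16.3°) tan(+19.800°) = 0.1053, H₀ = 1.4653 rad.
Bracket: H₀ sin φ sin δ + cos φ cos δ sin H₀ = 1.4653×-0.28067×0.33874 + 0.95981×0.94088×0.99444 = -0.139312 + 0.898045 = 0.758733.
Q̄ = (S₀/π) × [bracket] = (1361/π) × 0.758733 = 328.7 W/m².

Q̄ ≈ 329 W/m²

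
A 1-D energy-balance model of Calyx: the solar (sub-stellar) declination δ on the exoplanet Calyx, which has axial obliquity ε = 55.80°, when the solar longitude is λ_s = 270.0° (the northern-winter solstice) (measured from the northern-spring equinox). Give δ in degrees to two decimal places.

sin δ = sin ε · sin λ_s = sin 55.80° × sin 270.0° = -0.827081.
δ = arcsin(-0.827081) = -55.80°.

δ = -55.80°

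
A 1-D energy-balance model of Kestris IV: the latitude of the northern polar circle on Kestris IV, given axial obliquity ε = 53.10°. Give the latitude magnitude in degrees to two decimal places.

36.90°

The polar circle is the lowest latitude that experiences at least one full rotation of continuous daylight at the northern-summer solstice; it lies at |φ| = 90° − ε = 90° − 53.10° = 36.90°.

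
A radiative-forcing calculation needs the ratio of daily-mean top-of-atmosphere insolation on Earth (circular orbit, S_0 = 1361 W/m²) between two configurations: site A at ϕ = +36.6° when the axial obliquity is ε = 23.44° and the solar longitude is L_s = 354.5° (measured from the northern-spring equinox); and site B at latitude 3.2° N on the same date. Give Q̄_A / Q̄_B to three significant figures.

— Configuration A (ϕ=+36.6°):
Solar declination: sin δ = sin ε · sin L_s = sin 23.44° × sin 354.5° = -0.03813, so δ = -2.185°.
cos h₀ = −tan(+36.6°) tan(-2.185°) = 0.0283, h₀ = 1.5425 rad.
Bracket: h₀ sin ϕ sin δ + cos ϕ cos δ sin h₀ = 1.5425×0.59622×-0.03813 + 0.80282×0.99927×0.99960 = -0.035067 + 0.801913 = 0.766846.
Q̄ = (S_0/π) × [bracket] = (1361/π) × 0.766846 = 332.21 W/m².
— Configuration B (ϕ=+3.2°):
cos h₀ = −tan(+3.2°) tan(-2.185°) = 0.0021, h₀ = 1.5687 rad.
Bracket: h₀ sin ϕ sin δ + cos ϕ cos δ sin h₀ = 1.5687×0.05582×-0.03813 + 0.99844×0.99927×1.00000 = -0.003339 + 0.997711 = 0.994372.
Q̄ = (S_0/π) × [bracket] = (1361/π) × 0.994372 = 430.78 W/m².
Ratio Q̄_A / Q̄_B = 332.21 / 430.78 = 0.7712.

Q̄_A / Q̄_B ≈ 0.771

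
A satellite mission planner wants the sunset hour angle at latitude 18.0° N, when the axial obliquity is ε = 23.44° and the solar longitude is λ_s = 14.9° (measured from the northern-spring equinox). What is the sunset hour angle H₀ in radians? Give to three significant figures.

H₀ = 1.60 rad

Solar declination: sin δ = sin ε · sin λ_s = sin 23.44° × sin 14.9° = 0.10228, so δ = +5.871°.
cos H₀ = −tan φ · tan δ = −tan(+18.0°) × tan(+5.871°) = -0.0334, so H₀ = 1.6042 rad = 91.91°.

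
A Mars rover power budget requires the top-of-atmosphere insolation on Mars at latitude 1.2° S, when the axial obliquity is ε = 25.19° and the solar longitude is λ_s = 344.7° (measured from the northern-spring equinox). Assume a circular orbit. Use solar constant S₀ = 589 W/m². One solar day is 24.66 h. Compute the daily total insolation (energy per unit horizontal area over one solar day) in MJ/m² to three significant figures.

Solar declination: sin δ = sin ε · sin λ_s = sin 25.19° × sin 344.7° = -0.11231, so δ = -6.448°.
cos H₀ = −tan(-1.2°) tan(-6.448°) = -0.0024, H₀ = 1.5732 rad.
Bracket: H₀ sin φ sin δ + cos φ cos δ sin H₀ = 1.5732×-0.02094×-0.11231 + 0.99978×0.99367×1.00000 = 0.003700 + 0.993451 = 0.997151.
Q̄ = (S₀/π) × [bracket] = (589/π) × 0.997151 = 186.95 W/m².
Daily total = Q̄ × 24.66 h × 3600 s/h = 186.95 × 24.66 × 3600 / 10⁶ = 16.60 MJ/m².

16.6 MJ/m²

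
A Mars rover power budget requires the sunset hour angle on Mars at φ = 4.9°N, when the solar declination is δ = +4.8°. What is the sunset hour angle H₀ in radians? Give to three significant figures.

cos H₀ = −tan φ · tan δ = −tan(+4.9°) × tan(+4.800°) = -0.0072, so H₀ = 1.5780 rad = 90.41°.

H₀ = 1.58 rad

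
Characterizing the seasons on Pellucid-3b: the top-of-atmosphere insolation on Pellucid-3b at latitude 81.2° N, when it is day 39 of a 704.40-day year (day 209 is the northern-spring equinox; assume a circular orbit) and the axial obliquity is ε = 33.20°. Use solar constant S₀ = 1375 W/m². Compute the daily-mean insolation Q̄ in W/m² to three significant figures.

Solar longitude: λ_s = 360° × (39 − 209)/704.40 = -86.882°, i.e. -86.882° + 360° = 273.118°.
sin δ = sin 33.20° × sin 273.118° = -0.54675, so δ = -33.145°.
cos H₀ = −tan(+81.2°) tan(-33.145°) = 4.2181 ≥ 1 ⇒ polar night, H₀ = 0 and Q̄ = 0.

Q̄ ≈ 0.00 W/m²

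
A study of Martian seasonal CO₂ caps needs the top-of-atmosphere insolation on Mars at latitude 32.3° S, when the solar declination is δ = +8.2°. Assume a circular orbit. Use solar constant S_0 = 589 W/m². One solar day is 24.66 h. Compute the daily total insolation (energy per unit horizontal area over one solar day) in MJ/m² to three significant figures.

12.0 MJ/m²

cos h₀ = −tan(-32.3°) tan(+8.200°) = 0.0911, h₀ = 1.4796 rad.
Bracket: h₀ sin ϕ sin δ + cos ϕ cos δ sin h₀ = 1.4796×-0.53435×0.14263 + 0.84526×0.98978×0.99584 = -0.112767 + 0.833141 = 0.720374.
Q̄ = (S_0/π) × [bracket] = (589/π) × 0.720374 = 135.06 W/m².
Daily total = Q̄ × 24.66 h × 3600 s/h = 135.06 × 24.66 × 3600 / 10⁶ = 11.99 MJ/m².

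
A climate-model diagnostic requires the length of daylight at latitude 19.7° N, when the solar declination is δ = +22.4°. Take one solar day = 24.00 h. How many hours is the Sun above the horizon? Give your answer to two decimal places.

cos h₀ = −tan ϕ · tan δ = −tan(+19.7°) × tan(+22.400°) = -0.1476, so h₀ = 1.7189 rad = 98.49°.
Daylight = 2h₀/(2π) × 24.00 h = (1.7189/π) × 24.00 = 13.13 h.

13.13 h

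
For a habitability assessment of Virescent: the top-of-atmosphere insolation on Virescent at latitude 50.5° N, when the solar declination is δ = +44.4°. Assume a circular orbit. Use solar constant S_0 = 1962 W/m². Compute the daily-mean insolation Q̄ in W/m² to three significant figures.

cos h₀ = −tan(+50.5°) tan(+44.400°) = -1.1880 ≤ −1 ⇒ polar day, h₀ = π.
Bracket: h₀ sin ϕ sin δ + cos ϕ cos δ sin h₀ = 3.1416×0.77162×0.69966 + 0.63608×0.71447×0.00000 = 1.696061 + 0.000000 = 1.696061.
Q̄ = (S_0/π) × [bracket] = (1962/π) × 1.696061 = 1059 W/m².

Q̄ ≈ 1.06e+03 W/m²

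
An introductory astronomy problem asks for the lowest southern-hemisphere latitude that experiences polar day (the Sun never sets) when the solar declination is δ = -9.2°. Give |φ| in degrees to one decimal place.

|φ| = 80.8°

Polar day requires cos H₀ = −tan φ tan δ ≤ −1, i.e. tan φ tan δ ≥ 1.
The boundary is |tan φ| · |tan δ| = 1, so |φ| = 90° − |δ| = 90° − 9.2° = 80.8° in the southern hemisphere.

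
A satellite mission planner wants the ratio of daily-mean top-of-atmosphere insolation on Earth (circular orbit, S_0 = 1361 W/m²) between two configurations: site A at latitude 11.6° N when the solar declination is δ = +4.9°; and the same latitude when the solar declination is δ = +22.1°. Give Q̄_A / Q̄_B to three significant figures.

Q̄_A / Q̄_B ≈ 0.974

— Configuration A (ϕ=+11.6°):
cos h₀ = −tan(+11.6°) tan(+4.900°) = -0.0176, h₀ = 1.5884 rad.
Bracket: h₀ sin ϕ sin δ + cos ϕ cos δ sin h₀ = 1.5884×0.20108×0.08542 + 0.97958×0.99635×0.99985 = 0.027283 + 0.975858 = 1.003141.
Q̄ = (S_0/π) × [bracket] = (1361/π) × 1.003141 = 434.58 W/m².
— Configuration B (ϕ=+11.6°):
cos h₀ = −tan(+11.6°) tan(+22.100°) = -0.0834, h₀ = 1.6542 rad.
Bracket: h₀ sin ϕ sin δ + cos ϕ cos δ sin h₀ = 1.6542×0.20108×0.37622 + 0.97958×0.92653×0.99652 = 0.125141 + 0.904452 = 1.029593.
Q̄ = (S_0/π) × [bracket] = (1361/π) × 1.029593 = 446.04 W/m².
Ratio Q̄_A / Q̄_B = 434.58 / 446.04 = 0.9743.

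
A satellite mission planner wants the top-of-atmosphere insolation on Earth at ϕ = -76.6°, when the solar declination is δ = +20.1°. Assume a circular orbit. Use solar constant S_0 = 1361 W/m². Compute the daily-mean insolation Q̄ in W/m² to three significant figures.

cos h₀ = −tan(-76.6°) tan(+20.100°) = 1.5361 ≥ 1 ⇒ polar night, h₀ = 0 and Q̄ = 0.

Q̄ ≈ 0.00 W/m²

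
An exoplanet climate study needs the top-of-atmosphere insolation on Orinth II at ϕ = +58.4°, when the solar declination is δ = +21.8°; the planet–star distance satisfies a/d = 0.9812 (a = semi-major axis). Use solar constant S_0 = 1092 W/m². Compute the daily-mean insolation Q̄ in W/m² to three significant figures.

Q̄ ≈ 365 W/m²

cos h₀ = −tan(+58.4°) tan(+21.800°) = -0.6501, h₀ = 2.2786 rad.
Bracket: h₀ sin ϕ sin δ + cos ϕ cos δ sin h₀ = 2.2786×0.85173×0.37137 + 0.52399×0.92849×0.75981 = 0.720737 + 0.369662 = 1.090399.
Inverse-square distance factor (a/d)² = 0.9812² = 0.962753.
Q̄ = (S_0/π) × 0.962753 × [bracket] = (1092/π) × 0.962753 × 1.090399 = 364.9 W/m².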